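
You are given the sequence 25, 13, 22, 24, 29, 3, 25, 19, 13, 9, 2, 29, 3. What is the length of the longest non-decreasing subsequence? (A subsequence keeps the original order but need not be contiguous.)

5

Let dp[i] be the length of the longest such subsequence ending at index i:
i:      1  2  3  4  5  6  7  8  9 10 11 12 13
a[i]:  25 13 22 24 29  3 25 19 13  9  2 29  3
dp:     1  1  2  3  4  1  4  2  2  2  1  5  2
Maximum dp value is 5.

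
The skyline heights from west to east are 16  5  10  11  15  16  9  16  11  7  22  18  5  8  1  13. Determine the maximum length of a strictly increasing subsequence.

6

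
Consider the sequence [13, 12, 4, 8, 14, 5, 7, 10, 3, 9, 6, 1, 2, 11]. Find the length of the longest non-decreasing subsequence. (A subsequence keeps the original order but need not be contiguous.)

5

Track the smallest tail for each achievable length (allowing ties):
13 → extends → [13]
12 → replaces 13 → [12]
4 → replaces 12 → [4]
8 → extends → [4, 8]
14 → extends → [4, 8, 14]
5 → replaces 8 → [4, 5, 14]
7 → replaces 14 → [4, 5, 7]
10 → extends → [4, 5, 7, 10]
3 → replaces 4 → [3, 5, 7, 10]
9 → replaces 10 → [3, 5, 7, 9]
6 → replaces 7 → [3, 5, 6, 9]
1 → replaces 3 → [1, 5, 6, 9]
2 → replaces 5 → [1, 2, 6, 9]
11 → extends → [1, 2, 6, 9, 11]
Five tails, so the longest non-decreasing subsequence has length 5 (e.g. 4, 5, 7, 10, 11).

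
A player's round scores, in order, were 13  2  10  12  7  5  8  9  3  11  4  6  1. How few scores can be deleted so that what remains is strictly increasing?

Fewest deletions = n − (longest strictly increasing subsequence).
Patience tails:
13 → extends → [13]
2 → replaces 13 → [2]
10 → extends → [2, 10]
12 → extends → [2, 10, 12]
7 → replaces 10 → [2, 7, 12]
5 → replaces 7 → [2, 5, 12]
8 → replaces 12 → [2, 5, 8]
9 → extends → [2, 5, 8, 9]
3 → replaces 5 → [2, 3, 8, 9]
11 → extends → [2, 3, 8, 9, 11]
4 → replaces 8 → [2, 3, 4, 9, 11]
6 → replaces 9 → [2, 3, 4, 6, 11]
1 → replaces 2 → [1, 3, 4, 6, 11]
Longest strictly increasing subsequence has length 5, so deletions = 13 − 5 = 8.

8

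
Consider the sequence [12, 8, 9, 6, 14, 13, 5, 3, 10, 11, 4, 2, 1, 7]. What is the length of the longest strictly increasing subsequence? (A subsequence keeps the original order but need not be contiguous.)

Track the smallest tail for each achievable length (strict):
12 → extends → [12]
8 → replaces 12 → [8]
9 → extends → [8, 9]
6 → replaces 8 → [6, 9]
14 → extends → [6, 9, 14]
13 → replaces 14 → [6, 9, 13]
5 → replaces 6 → [5, 9, 13]
3 → replaces 5 → [3, 9, 13]
10 → replaces 13 → [3, 9, 10]
11 → extends → [3, 9, 10, 11]
4 → replaces 9 → [3, 4, 10, 11]
2 → replaces 3 → [2, 4, 10, 11]
1 → replaces 2 → [1, 4, 10, 11]
7 → replaces 10 → [1, 4, 7, 11]
Four tails, so the longest strictly increasing subsequence has length 4 (e.g. 8, 9, 10, 11).

4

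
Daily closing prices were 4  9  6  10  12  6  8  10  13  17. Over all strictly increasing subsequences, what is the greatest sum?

Let S[i] be the best sum of a strictly increasing subsequence ending at i:
i:      1  2  3  4  5  6  7  8  9 10
a[i]:   4  9  6 10 12  6  8 10 13 17
S:      4 13 10 23 35 10 18 28 48 65
Maximum is 65 (e.g. 4 + 9 + 10 + 12 + 13 + 17).

65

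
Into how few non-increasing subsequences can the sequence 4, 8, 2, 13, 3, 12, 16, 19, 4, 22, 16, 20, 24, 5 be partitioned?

Place each on the leftmost legal pile:
4 → new pile 1 (tops now [4])
8 → new pile 2 (tops now [4, 8])
2 → pile 1 (tops now [2, 8])
13 → new pile 3 (tops now [2, 8, 13])
3 → pile 2 (tops now [2, 3, 13])
12 → pile 3 (tops now [2, 3, 12])
16 → new pile 4 (tops now [2, 3, 12, 16])
19 → new pile 5 (tops now [2, 3, 12, 16, 19])
4 → pile 3 (tops now [2, 3, 4, 16, 19])
22 → new pile 6 (tops now [2, 3, 4, 16, 19, 22])
16 → pile 4 (tops now [2, 3, 4, 16, 19, 22])
20 → pile 6 (tops now [2, 3, 4, 16, 19, 20])
24 → new pile 7 (tops now [2, 3, 4, 16, 19, 20, 24])
5 → pile 4 (tops now [2, 3, 4, 5, 19, 20, 24])
Seven piles.

7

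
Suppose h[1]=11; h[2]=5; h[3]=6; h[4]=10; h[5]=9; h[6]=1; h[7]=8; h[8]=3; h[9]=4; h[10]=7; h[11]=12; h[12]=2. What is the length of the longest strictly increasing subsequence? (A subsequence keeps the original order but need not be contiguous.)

Let dp[i] be the length of the longest such subsequence ending at index i:
i:      1  2  3  4  5  6  7  8  9 10 11 12
h[i]:  11  5  6 10  9  1  8  3  4  7 12  2
dp:     1  1  2  3  3  1  3  2  3  4  5  2
Maximum dp value is 5.

5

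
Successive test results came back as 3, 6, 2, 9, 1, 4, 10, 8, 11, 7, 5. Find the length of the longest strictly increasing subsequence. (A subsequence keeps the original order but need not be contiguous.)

Track the smallest tail for each achievable length (strict):
3 → extends → [3]
6 → extends → [3, 6]
2 → replaces 3 → [2, 6]
9 → extends → [2, 6, 9]
1 → replaces 2 → [1, 6, 9]
4 → replaces 6 → [1, 4, 9]
10 → extends → [1, 4, 9, 10]
8 → replaces 9 → [1, 4, 8, 10]
11 → extends → [1, 4, 8, 10, 11]
7 → replaces 8 → [1, 4, 7, 10, 11]
5 → replaces 7 → [1, 4, 5, 10, 11]
Five tails, so the longest strictly increasing subsequence has length 5 (e.g. 3, 6, 9, 10, 11).

5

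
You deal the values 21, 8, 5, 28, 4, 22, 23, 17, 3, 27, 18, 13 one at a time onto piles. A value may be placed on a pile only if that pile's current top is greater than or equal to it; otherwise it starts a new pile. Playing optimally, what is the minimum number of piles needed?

Place each on the leftmost legal pile:
21 → new pile 1 (tops now [21])
8 → pile 1 (tops now [8])
5 → pile 1 (tops now [5])
28 → new pile 2 (tops now [5, 28])
4 → pile 1 (tops now [4, 28])
22 → pile 2 (tops now [4, 22])
23 → new pile 3 (tops now [4, 22, 23])
17 → pile 2 (tops now [4, 17, 23])
3 → pile 1 (tops now [3, 17, 23])
27 → new pile 4 (tops now [3, 17, 23, 27])
18 → pile 3 (tops now [3, 17, 18, 27])
13 → pile 2 (tops now [3, 13, 18, 27])
Four piles.

4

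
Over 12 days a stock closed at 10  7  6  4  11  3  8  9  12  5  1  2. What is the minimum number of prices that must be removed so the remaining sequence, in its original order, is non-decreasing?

Fewest deletions = n − (longest non-decreasing subsequence).
i:      1  2  3  4  5  6  7  8  9 10 11 12
a[i]:  10  7  6  4 11  3  8  9 12  5  1  2
dp:     1  1  1  1  2  1  2  3  4  2  1  2
max dp = 4, so deletions = 12 − 4 = 8.

8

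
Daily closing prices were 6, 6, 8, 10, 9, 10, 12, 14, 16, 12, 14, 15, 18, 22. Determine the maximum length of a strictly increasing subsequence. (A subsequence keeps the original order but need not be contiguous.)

9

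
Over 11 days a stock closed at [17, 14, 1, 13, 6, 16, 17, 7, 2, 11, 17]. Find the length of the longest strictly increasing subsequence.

5

Track the smallest tail for each achievable length (strict):
17 → extends → [17]
14 → replaces 17 → [14]
1 → replaces 14 → [1]
13 → extends → [1, 13]
6 → replaces 13 → [1, 6]
16 → extends → [1, 6, 16]
17 → extends → [1, 6, 16, 17]
7 → replaces 16 → [1, 6, 7, 17]
2 → replaces 6 → [1, 2, 7, 17]
11 → replaces 17 → [1, 2, 7, 11]
17 → extends → [1, 2, 7, 11, 17]
Five tails, so the longest strictly increasing subsequence has length 5 (e.g. 1, 6, 7, 11, 17).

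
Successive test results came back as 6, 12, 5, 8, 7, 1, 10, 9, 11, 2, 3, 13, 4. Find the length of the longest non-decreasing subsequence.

5

Track the smallest tail for each achievable length (allowing ties):
6 → extends → [6]
12 → extends → [6, 12]
5 → replaces 6 → [5, 12]
8 → replaces 12 → [5, 8]
7 → replaces 8 → [5, 7]
1 → replaces 5 → [1, 7]
10 → extends → [1, 7, 10]
9 → replaces 10 → [1, 7, 9]
11 → extends → [1, 7, 9, 11]
2 → replaces 7 → [1, 2, 9, 11]
3 → replaces 9 → [1, 2, 3, 11]
13 → extends → [1, 2, 3, 11, 13]
4 → replaces 11 → [1, 2, 3, 4, 13]
Five tails, so the longest non-decreasing subsequence has length 5 (e.g. 6, 8, 10, 11, 13).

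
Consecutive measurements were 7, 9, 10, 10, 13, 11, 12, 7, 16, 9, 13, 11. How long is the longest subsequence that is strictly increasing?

6

Track the smallest tail for each achievable length (strict):
7 → extends → [7]
9 → extends → [7, 9]
10 → extends → [7, 9, 10]
10 → already a tail → [7, 9, 10]
13 → extends → [7, 9, 10, 13]
11 → replaces 13 → [7, 9, 10, 11]
12 → extends → [7, 9, 10, 11, 12]
7 → already a tail → [7, 9, 10, 11, 12]
16 → extends → [7, 9, 10, 11, 12, 16]
9 → already a tail → [7, 9, 10, 11, 12, 16]
13 → replaces 16 → [7, 9, 10, 11, 12, 13]
11 → already a tail → [7, 9, 10, 11, 12, 13]
Six tails, so the longest strictly increasing subsequence has length 6 (e.g. 7, 9, 10, 11, 12, 16).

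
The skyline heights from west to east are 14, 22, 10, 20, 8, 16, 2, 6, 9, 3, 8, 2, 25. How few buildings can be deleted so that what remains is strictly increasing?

Fewest deletions = n − (longest strictly increasing subsequence).
Patience tails:
14 → extends → [14]
22 → extends → [14, 22]
10 → replaces 14 → [10, 22]
20 → replaces 22 → [10, 20]
8 → replaces 10 → [8, 20]
16 → replaces 20 → [8, 16]
2 → replaces 8 → [2, 16]
6 → replaces 16 → [2, 6]
9 → extends → [2, 6, 9]
3 → replaces 6 → [2, 3, 9]
8 → replaces 9 → [2, 3, 8]
2 → already a tail → [2, 3, 8]
25 → extends → [2, 3, 8, 25]
Longest strictly increasing subsequence has length 4, so deletions = 13 − 4 = 9.

9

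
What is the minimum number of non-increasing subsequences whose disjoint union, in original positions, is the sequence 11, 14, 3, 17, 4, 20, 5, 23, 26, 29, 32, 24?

8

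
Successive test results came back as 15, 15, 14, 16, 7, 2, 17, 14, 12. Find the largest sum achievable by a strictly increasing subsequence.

Let S[i] be the best sum of a strictly increasing subsequence ending at i:
i:      1  2  3  4  5  6  7  8  9
a[i]:  15 15 14 16  7  2 17 14 12
S:     15 15 14 31  7  2 48 21 19
Maximum is 48 (e.g. 15 + 16 + 17).

48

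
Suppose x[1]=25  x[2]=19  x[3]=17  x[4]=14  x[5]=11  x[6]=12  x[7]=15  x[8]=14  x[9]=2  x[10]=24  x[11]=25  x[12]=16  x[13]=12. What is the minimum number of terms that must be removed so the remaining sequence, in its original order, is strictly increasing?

Fewest deletions = n − (longest strictly increasing subsequence).
i:      1  2  3  4  5  6  7  8  9 10 11 12 13
x[i]:  25 19 17 14 11 12 15 14  2 24 25 16 12
dp:     1  1  1  1  1  2  3  3  1  4  5  4  2
max dp = 5, so deletions = 13 − 5 = 8.

8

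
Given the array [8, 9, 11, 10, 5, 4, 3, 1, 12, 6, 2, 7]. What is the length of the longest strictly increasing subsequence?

Track the smallest tail for each achievable length (strict):
8 → extends → [8]
9 → extends → [8, 9]
11 → extends → [8, 9, 11]
10 → replaces 11 → [8, 9, 10]
5 → replaces 8 → [5, 9, 10]
4 → replaces 5 → [4, 9, 10]
3 → replaces 4 → [3, 9, 10]
1 → replaces 3 → [1, 9, 10]
12 → extends → [1, 9, 10, 12]
6 → replaces 9 → [1, 6, 10, 12]
2 → replaces 6 → [1, 2, 10, 12]
7 → replaces 10 → [1, 2, 7, 12]
Four tails, so the longest strictly increasing subsequence has length 4 (e.g. 8, 9, 11, 12).

4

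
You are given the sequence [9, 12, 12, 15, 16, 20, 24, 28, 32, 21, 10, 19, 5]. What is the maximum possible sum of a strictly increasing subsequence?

156

Let S[i] be the best sum of a strictly increasing subsequence ending at i:
i:       1   2   3   4   5   6   7   8   9  10  11  12  13
a[i]:    9  12  12  15  16  20  24  28  32  21  10  19   5
S:       9  21  21  36  52  72  96 124 156  93  19  71   5
Maximum is 156 (e.g. 9 + 12 + 15 + 16 + 20 + 24 + 28 + 32).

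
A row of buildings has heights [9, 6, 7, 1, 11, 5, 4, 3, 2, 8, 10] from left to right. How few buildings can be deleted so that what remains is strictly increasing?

Fewest deletions = n − (longest strictly increasing subsequence).
i:      1  2  3  4  5  6  7  8  9 10 11
a[i]:   9  6  7  1 11  5  4  3  2  8 10
dp:     1  1  2  1  3  2  2  2  2  3  4
max dp = 4, so deletions = 11 − 4 = 7.

7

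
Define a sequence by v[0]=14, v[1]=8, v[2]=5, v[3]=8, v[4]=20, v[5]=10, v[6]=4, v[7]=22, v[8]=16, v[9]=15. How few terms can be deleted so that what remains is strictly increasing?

6

Fewest deletions = n − (longest strictly increasing subsequence).
Patience tails:
14 → extends → [14]
8 → replaces 14 → [8]
5 → replaces 8 → [5]
8 → extends → [5, 8]
20 → extends → [5, 8, 20]
10 → replaces 20 → [5, 8, 10]
4 → replaces 5 → [4, 8, 10]
22 → extends → [4, 8, 10, 22]
16 → replaces 22 → [4, 8, 10, 16]
15 → replaces 16 → [4, 8, 10, 15]
Longest strictly increasing subsequence has length 4, so deletions = 10 − 4 = 6.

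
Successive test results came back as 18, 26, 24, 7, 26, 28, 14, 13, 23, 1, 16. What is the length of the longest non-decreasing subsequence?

Track the smallest tail for each achievable length (allowing ties):
18 → extends → [18]
26 → extends → [18, 26]
24 → replaces 26 → [18, 24]
7 → replaces 18 → [7, 24]
26 → extends → [7, 24, 26]
28 → extends → [7, 24, 26, 28]
14 → replaces 24 → [7, 14, 26, 28]
13 → replaces 14 → [7, 13, 26, 28]
23 → replaces 26 → [7, 13, 23, 28]
1 → replaces 7 → [1, 13, 23, 28]
16 → replaces 23 → [1, 13, 16, 28]
Four tails, so the longest non-decreasing subsequence has length 4 (e.g. 18, 26, 26, 28).

4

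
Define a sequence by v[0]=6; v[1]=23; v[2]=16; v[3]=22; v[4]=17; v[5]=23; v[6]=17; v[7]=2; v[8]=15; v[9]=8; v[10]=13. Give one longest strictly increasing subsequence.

6, 16, 22, 23

Patience tails give the LIS length; then backtrack through the dp parents:
6 → extends → [6]
23 → extends → [6, 23]
16 → replaces 23 → [6, 16]
22 → extends → [6, 16, 22]
17 → replaces 22 → [6, 16, 17]
23 → extends → [6, 16, 17, 23]
17 → already a tail → [6, 16, 17, 23]
2 → replaces 6 → [2, 16, 17, 23]
15 → replaces 16 → [2, 15, 17, 23]
8 → replaces 15 → [2, 8, 17, 23]
13 → replaces 17 → [2, 8, 13, 23]
Length 4; one witness is 6, 16, 22, 23.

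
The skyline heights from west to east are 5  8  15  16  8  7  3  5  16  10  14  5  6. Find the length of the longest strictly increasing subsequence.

Track the smallest tail for each achievable length (strict):
5 → extends → [5]
8 → extends → [5, 8]
15 → extends → [5, 8, 15]
16 → extends → [5, 8, 15, 16]
8 → already a tail → [5, 8, 15, 16]
7 → replaces 8 → [5, 7, 15, 16]
3 → replaces 5 → [3, 7, 15, 16]
5 → replaces 7 → [3, 5, 15, 16]
16 → already a tail → [3, 5, 15, 16]
10 → replaces 15 → [3, 5, 10, 16]
14 → replaces 16 → [3, 5, 10, 14]
5 → already a tail → [3, 5, 10, 14]
6 → replaces 10 → [3, 5, 6, 14]
Four tails, so the longest strictly increasing subsequence has length 4 (e.g. 5, 8, 15, 16).

4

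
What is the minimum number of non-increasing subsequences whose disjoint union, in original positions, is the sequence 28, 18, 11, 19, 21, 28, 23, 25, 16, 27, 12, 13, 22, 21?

Place each on the leftmost legal pile:
28 → new pile 1 (tops now [28])
18 → pile 1 (tops now [18])
11 → pile 1 (tops now [11])
19 → new pile 2 (tops now [11, 19])
21 → new pile 3 (tops now [11, 19, 21])
28 → new pile 4 (tops now [11, 19, 21, 28])
23 → pile 4 (tops now [11, 19, 21, 23])
25 → new pile 5 (tops now [11, 19, 21, 23, 25])
16 → pile 2 (tops now [11, 16, 21, 23, 25])
27 → new pile 6 (tops now [11, 16, 21, 23, 25, 27])
12 → pile 2 (tops now [11, 12, 21, 23, 25, 27])
13 → pile 3 (tops now [11, 12, 13, 23, 25, 27])
22 → pile 4 (tops now [11, 12, 13, 22, 25, 27])
21 → pile 4 (tops now [11, 12, 13, 21, 25, 27])
Six piles.

6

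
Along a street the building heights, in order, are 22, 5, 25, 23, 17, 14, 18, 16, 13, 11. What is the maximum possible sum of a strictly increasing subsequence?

Let S[i] be the best sum of a strictly increasing subsequence ending at i:
i:      1  2  3  4  5  6  7  8  9 10
a[i]:  22  5 25 23 17 14 18 16 13 11
S:     22  5 47 45 22 19 40 35 18 16
Maximum is 47 (e.g. 22 + 25).

47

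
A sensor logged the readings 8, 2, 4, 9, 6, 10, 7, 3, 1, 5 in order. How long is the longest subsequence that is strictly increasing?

Track the smallest tail for each achievable length (strict):
8 → extends → [8]
2 → replaces 8 → [2]
4 → extends → [2, 4]
9 → extends → [2, 4, 9]
6 → replaces 9 → [2, 4, 6]
10 → extends → [2, 4, 6, 10]
7 → replaces 10 → [2, 4, 6, 7]
3 → replaces 4 → [2, 3, 6, 7]
1 → replaces 2 → [1, 3, 6, 7]
5 → replaces 6 → [1, 3, 5, 7]
Four tails, so the longest strictly increasing subsequence has length 4 (e.g. 2, 4, 9, 10).

4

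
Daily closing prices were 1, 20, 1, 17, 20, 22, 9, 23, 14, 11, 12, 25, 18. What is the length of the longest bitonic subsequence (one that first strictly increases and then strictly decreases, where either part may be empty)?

7

inc[i] = longest strictly increasing subsequence ending at i; dec[i] = longest strictly decreasing subsequence starting at i:
i:      1  2  3  4  5  6  7  8  9 10 11 12 13
a[i]:   1 20  1 17 20 22  9 23 14 11 12 25 18
inc:    1  2  1  2  3  4  2  5  3  3  4  6  5
dec:    1  4  1  3  3  3  1  3  2  1  1  2  1
Best peak at i=8 (value 23): inc=5, dec=3, length 5+3−1 = 7.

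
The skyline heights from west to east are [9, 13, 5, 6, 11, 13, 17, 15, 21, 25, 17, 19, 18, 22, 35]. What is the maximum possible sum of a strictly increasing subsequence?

143

Let S[i] be the best sum of a strictly increasing subsequence ending at i:
i:       1   2   3   4   5   6   7   8   9  10  11  12  13  14  15
a[i]:    9  13   5   6  11  13  17  15  21  25  17  19  18  22  35
S:       9  22   5  11  22  35  52  50  73  98  67  86  85 108 143
Maximum is 143 (e.g. 5 + 6 + 11 + 13 + 15 + 17 + 19 + 22 + 35).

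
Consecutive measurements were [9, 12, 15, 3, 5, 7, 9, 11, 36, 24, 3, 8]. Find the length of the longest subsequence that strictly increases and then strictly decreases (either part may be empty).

8

inc[i] = longest strictly increasing subsequence ending at i; dec[i] = longest strictly decreasing subsequence starting at i:
i:      1  2  3  4  5  6  7  8  9 10 11 12
a[i]:   9 12 15  3  5  7  9 11 36 24  3  8
inc:    1  2  3  1  2  3  4  5  6  6  1  4
dec:    3  3  3  1  2  2  2  2  3  2  1  1
Best peak at i=9 (value 36): inc=6, dec=3, length 6+3−1 = 8.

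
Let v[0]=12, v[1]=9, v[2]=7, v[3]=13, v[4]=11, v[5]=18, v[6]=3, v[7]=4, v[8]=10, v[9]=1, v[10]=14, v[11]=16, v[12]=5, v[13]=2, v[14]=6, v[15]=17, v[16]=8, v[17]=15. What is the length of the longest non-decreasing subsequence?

Track the smallest tail for each achievable length (allowing ties):
12 → extends → [12]
9 → replaces 12 → [9]
7 → replaces 9 → [7]
13 → extends → [7, 13]
11 → replaces 13 → [7, 11]
18 → extends → [7, 11, 18]
3 → replaces 7 → [3, 11, 18]
4 → replaces 11 → [3, 4, 18]
10 → replaces 18 → [3, 4, 10]
1 → replaces 3 → [1, 4, 10]
14 → extends → [1, 4, 10, 14]
16 → extends → [1, 4, 10, 14, 16]
5 → replaces 10 → [1, 4, 5, 14, 16]
2 → replaces 4 → [1, 2, 5, 14, 16]
6 → replaces 14 → [1, 2, 5, 6, 16]
17 → extends → [1, 2, 5, 6, 16, 17]
8 → replaces 16 → [1, 2, 5, 6, 8, 17]
15 → replaces 17 → [1, 2, 5, 6, 8, 15]
Six tails, so the longest non-decreasing subsequence has length 6 (e.g. 3, 4, 10, 14, 16, 17).

6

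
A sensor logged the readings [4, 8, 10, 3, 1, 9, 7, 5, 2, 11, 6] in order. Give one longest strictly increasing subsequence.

4, 8, 10, 11

Patience tails give the LIS length; then backtrack through the dp parents:
4 → extends → [4]
8 → extends → [4, 8]
10 → extends → [4, 8, 10]
3 → replaces 4 → [3, 8, 10]
1 → replaces 3 → [1, 8, 10]
9 → replaces 10 → [1, 8, 9]
7 → replaces 8 → [1, 7, 9]
5 → replaces 7 → [1, 5, 9]
2 → replaces 5 → [1, 2, 9]
11 → extends → [1, 2, 9, 11]
6 → replaces 9 → [1, 2, 6, 11]
Length 4; one witness is 4, 8, 10, 11.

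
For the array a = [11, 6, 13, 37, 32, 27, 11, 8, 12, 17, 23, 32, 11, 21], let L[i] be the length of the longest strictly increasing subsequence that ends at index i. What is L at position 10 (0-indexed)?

5

dp[i] = 1 + max{dp[j] : j<i, a[j]<a[i]} (or 1 if no such j):
i:      0  1  2  3  4  5  6  7  8  9 10 11 12 13
a[i]:  11  6 13 37 32 27 11  8 12 17 23 32 11 21
dp:     1  1  2  3  3  3  2  2  3  4  5  6  3  5
At index 10 the value is 5.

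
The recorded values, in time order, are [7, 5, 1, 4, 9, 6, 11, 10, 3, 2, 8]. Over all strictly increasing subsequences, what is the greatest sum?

27

Let S[i] be the best sum of a strictly increasing subsequence ending at i:
i:      1  2  3  4  5  6  7  8  9 10 11
a[i]:   7  5  1  4  9  6 11 10  3  2  8
S:      7  5  1  5 16 11 27 26  4  3 19
Maximum is 27 (e.g. 7 + 9 + 11).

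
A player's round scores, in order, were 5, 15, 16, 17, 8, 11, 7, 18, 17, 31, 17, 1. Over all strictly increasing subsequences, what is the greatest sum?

Let S[i] be the best sum of a strictly increasing subsequence ending at i:
i:       1   2   3   4   5   6   7   8   9  10  11  12
a[i]:    5  15  16  17   8  11   7  18  17  31  17   1
S:       5  20  36  53  13  24  12  71  53 102  53   1
Maximum is 102 (e.g. 5 + 15 + 16 + 17 + 18 + 31).

102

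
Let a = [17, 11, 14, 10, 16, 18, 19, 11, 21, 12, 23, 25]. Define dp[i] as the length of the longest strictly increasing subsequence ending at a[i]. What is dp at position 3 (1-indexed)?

2

dp[i] = 1 + max{dp[j] : j<i, a[j]<a[i]} (or 1 if no such j):
i:      1  2  3  4  5  6  7  8  9 10 11 12
a[i]:  17 11 14 10 16 18 19 11 21 12 23 25
dp:     1  1  2  1  3  4  5  2  6  3  7  8
At index 3 the value is 2.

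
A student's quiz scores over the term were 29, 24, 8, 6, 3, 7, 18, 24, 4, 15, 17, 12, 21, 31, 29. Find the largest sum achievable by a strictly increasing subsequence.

97

Let S[i] be the best sum of a strictly increasing subsequence ending at i:
i:      1  2  3  4  5  6  7  8  9 10 11 12 13 14 15
a[i]:  29 24  8  6  3  7 18 24  4 15 17 12 21 31 29
S:     29 24  8  6  3 13 31 55  7 28 45 25 66 97 95
Maximum is 97 (e.g. 6 + 7 + 15 + 17 + 21 + 31).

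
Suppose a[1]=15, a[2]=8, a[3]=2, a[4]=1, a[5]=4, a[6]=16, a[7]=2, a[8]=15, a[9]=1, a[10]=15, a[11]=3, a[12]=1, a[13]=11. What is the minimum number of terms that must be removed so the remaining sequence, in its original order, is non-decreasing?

Fewest deletions = n − (longest non-decreasing subsequence).
Patience tails:
15 → extends → [15]
8 → replaces 15 → [8]
2 → replaces 8 → [2]
1 → replaces 2 → [1]
4 → extends → [1, 4]
16 → extends → [1, 4, 16]
2 → replaces 4 → [1, 2, 16]
15 → replaces 16 → [1, 2, 15]
1 → replaces 2 → [1, 1, 15]
15 → extends → [1, 1, 15, 15]
3 → replaces 15 → [1, 1, 3, 15]
1 → replaces 3 → [1, 1, 1, 15]
11 → replaces 15 → [1, 1, 1, 11]
Longest non-decreasing subsequence has length 4, so deletions = 13 − 4 = 9.

9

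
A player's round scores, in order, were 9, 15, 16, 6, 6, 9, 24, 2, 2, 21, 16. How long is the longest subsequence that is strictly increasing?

4

Track the smallest tail for each achievable length (strict):
9 → extends → [9]
15 → extends → [9, 15]
16 → extends → [9, 15, 16]
6 → replaces 9 → [6, 15, 16]
6 → already a tail → [6, 15, 16]
9 → replaces 15 → [6, 9, 16]
24 → extends → [6, 9, 16, 24]
2 → replaces 6 → [2, 9, 16, 24]
2 → already a tail → [2, 9, 16, 24]
21 → replaces 24 → [2, 9, 16, 21]
16 → already a tail → [2, 9, 16, 21]
Four tails, so the longest strictly increasing subsequence has length 4 (e.g. 9, 15, 16, 24).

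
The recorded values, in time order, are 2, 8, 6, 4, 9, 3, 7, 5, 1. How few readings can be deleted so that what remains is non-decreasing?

Fewest deletions = n − (longest non-decreasing subsequence).
i:     1 2 3 4 5 6 7 8 9
a[i]:  2 8 6 4 9 3 7 5 1
dp:    1 2 2 2 3 2 3 3 1
max dp = 3, so deletions = 9 − 3 = 6.

6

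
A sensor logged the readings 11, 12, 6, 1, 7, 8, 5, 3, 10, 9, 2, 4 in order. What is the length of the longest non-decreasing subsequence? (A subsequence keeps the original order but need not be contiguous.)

4

Track the smallest tail for each achievable length (allowing ties):
11 → extends → [11]
12 → extends → [11, 12]
6 → replaces 11 → [6, 12]
1 → replaces 6 → [1, 12]
7 → replaces 12 → [1, 7]
8 → extends → [1, 7, 8]
5 → replaces 7 → [1, 5, 8]
3 → replaces 5 → [1, 3, 8]
10 → extends → [1, 3, 8, 10]
9 → replaces 10 → [1, 3, 8, 9]
2 → replaces 3 → [1, 2, 8, 9]
4 → replaces 8 → [1, 2, 4, 9]
Four tails, so the longest non-decreasing subsequence has length 4 (e.g. 6, 7, 8, 10).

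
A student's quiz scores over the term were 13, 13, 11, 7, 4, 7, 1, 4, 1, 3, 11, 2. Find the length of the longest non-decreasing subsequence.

4

Let dp[i] be the length of the longest such subsequence ending at index i:
i:      1  2  3  4  5  6  7  8  9 10 11 12
a[i]:  13 13 11  7  4  7  1  4  1  3 11  2
dp:     1  2  1  1  1  2  1  2  2  3  4  3
Maximum dp value is 4.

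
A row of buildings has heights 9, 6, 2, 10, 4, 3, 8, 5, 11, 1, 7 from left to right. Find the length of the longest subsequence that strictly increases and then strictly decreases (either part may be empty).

5

inc[i] = longest strictly increasing subsequence ending at i; dec[i] = longest strictly decreasing subsequence starting at i:
i:      1  2  3  4  5  6  7  8  9 10 11
a[i]:   9  6  2 10  4  3  8  5 11  1  7
inc:    1  1  1  2  2  2  3  3  4  1  4
dec:    5  4  2  4  3  2  3  2  2  1  1
Best peak at i=1 (value 9): inc=1, dec=5, length 1+5−1 = 5.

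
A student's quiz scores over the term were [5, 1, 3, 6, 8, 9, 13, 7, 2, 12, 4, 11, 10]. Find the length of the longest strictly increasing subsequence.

Track the smallest tail for each achievable length (strict):
5 → extends → [5]
1 → replaces 5 → [1]
3 → extends → [1, 3]
6 → extends → [1, 3, 6]
8 → extends → [1, 3, 6, 8]
9 → extends → [1, 3, 6, 8, 9]
13 → extends → [1, 3, 6, 8, 9, 13]
7 → replaces 8 → [1, 3, 6, 7, 9, 13]
2 → replaces 3 → [1, 2, 6, 7, 9, 13]
12 → replaces 13 → [1, 2, 6, 7, 9, 12]
4 → replaces 6 → [1, 2, 4, 7, 9, 12]
11 → replaces 12 → [1, 2, 4, 7, 9, 11]
10 → replaces 11 → [1, 2, 4, 7, 9, 10]
Six tails, so the longest strictly increasing subsequence has length 6 (e.g. 1, 3, 6, 8, 9, 13).

6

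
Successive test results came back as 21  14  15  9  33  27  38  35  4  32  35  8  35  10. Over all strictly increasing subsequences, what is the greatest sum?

123

Let S[i] be the best sum of a strictly increasing subsequence ending at i:
i:       1   2   3   4   5   6   7   8   9  10  11  12  13  14
a[i]:   21  14  15   9  33  27  38  35   4  32  35   8  35  10
S:      21  14  29   9  62  56 100  97   4  88 123  12 123  22
Maximum is 123 (e.g. 14 + 15 + 27 + 32 + 35).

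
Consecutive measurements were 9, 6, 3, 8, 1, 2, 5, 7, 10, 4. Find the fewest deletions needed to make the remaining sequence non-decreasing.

5

Fewest deletions = n − (longest non-decreasing subsequence).
i:      1  2  3  4  5  6  7  8  9 10
a[i]:   9  6  3  8  1  2  5  7 10  4
dp:     1  1  1  2  1  2  3  4  5  3
max dp = 5, so deletions = 10 − 5 = 5.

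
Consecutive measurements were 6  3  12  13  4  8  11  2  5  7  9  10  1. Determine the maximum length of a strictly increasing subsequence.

Let dp[i] be the length of the longest such subsequence ending at index i:
i:      1  2  3  4  5  6  7  8  9 10 11 12 13
a[i]:   6  3 12 13  4  8 11  2  5  7  9 10  1
dp:     1  1  2  3  2  3  4  1  3  4  5  6  1
Maximum dp value is 6.

6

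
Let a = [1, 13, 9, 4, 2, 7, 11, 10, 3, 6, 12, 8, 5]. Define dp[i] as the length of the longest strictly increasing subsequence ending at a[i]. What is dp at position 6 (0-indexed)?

dp[i] = 1 + max{dp[j] : j<i, a[j]<a[i]} (or 1 if no such j):
i:      0  1  2  3  4  5  6  7  8  9 10 11 12
a[i]:   1 13  9  4  2  7 11 10  3  6 12  8  5
dp:     1  2  2  2  2  3  4  4  3  4  5  5  4
At index 6 the value is 4.

4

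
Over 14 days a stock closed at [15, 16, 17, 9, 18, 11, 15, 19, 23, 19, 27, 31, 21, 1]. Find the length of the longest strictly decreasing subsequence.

3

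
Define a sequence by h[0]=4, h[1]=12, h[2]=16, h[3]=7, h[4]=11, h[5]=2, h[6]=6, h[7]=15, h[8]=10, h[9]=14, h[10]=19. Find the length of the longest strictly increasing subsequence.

5

Let dp[i] be the length of the longest such subsequence ending at index i:
i:      0  1  2  3  4  5  6  7  8  9 10
h[i]:   4 12 16  7 11  2  6 15 10 14 19
dp:     1  2  3  2  3  1  2  4  3  4  5
Maximum dp value is 5.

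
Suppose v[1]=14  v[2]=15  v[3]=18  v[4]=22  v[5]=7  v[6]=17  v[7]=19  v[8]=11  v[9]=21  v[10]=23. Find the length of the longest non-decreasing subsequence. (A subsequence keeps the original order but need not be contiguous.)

Let dp[i] be the length of the longest such subsequence ending at index i:
i:      1  2  3  4  5  6  7  8  9 10
v[i]:  14 15 18 22  7 17 19 11 21 23
dp:     1  2  3  4  1  3  4  2  5  6
Maximum dp value is 6.

6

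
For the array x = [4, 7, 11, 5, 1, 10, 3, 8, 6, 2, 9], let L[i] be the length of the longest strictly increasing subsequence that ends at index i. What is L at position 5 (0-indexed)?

3

dp[i] = 1 + max{dp[j] : j<i, x[j]<x[i]} (or 1 if no such j):
i:      0  1  2  3  4  5  6  7  8  9 10
x[i]:   4  7 11  5  1 10  3  8  6  2  9
dp:     1  2  3  2  1  3  2  3  3  2  4
At index 5 the value is 3.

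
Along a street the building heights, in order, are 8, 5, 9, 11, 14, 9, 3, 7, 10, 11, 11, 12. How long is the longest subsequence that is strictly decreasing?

Let dp[i] be the longest strictly decreasing subsequence ending at i:
i:      1  2  3  4  5  6  7  8  9 10 11 12
a[i]:   8  5  9 11 14  9  3  7 10 11 11 12
dp:     1  2  1  1  1  2  3  3  2  2  2  2
Maximum is 3.

3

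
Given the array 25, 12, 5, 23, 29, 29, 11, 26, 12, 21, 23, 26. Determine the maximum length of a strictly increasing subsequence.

6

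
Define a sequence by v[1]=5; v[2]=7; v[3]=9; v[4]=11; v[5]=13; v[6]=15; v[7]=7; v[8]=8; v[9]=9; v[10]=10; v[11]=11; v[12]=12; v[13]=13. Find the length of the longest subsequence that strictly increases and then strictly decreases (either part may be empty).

8

inc[i] = longest strictly increasing subsequence ending at i; dec[i] = longest strictly decreasing subsequence starting at i:
i:      1  2  3  4  5  6  7  8  9 10 11 12 13
v[i]:   5  7  9 11 13 15  7  8  9 10 11 12 13
inc:    1  2  3  4  5  6  2  3  4  5  6  7  8
dec:    1  1  2  2  2  2  1  1  1  1  1  1  1
Best peak at i=13 (value 13): inc=8, dec=1, length 8+1−1 = 8.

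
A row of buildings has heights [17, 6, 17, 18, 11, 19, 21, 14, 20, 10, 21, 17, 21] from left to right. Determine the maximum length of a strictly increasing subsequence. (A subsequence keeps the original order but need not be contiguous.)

6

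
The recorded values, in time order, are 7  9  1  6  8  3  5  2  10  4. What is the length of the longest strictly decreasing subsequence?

4

Let dp[i] be the longest strictly decreasing subsequence ending at i:
i:      1  2  3  4  5  6  7  8  9 10
a[i]:   7  9  1  6  8  3  5  2 10  4
dp:     1  1  2  2  2  3  3  4  1  4
Maximum is 4.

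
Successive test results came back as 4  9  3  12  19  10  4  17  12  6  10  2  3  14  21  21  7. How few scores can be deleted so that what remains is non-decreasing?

Fewest deletions = n − (longest non-decreasing subsequence).
Patience tails:
4 → extends → [4]
9 → extends → [4, 9]
3 → replaces 4 → [3, 9]
12 → extends → [3, 9, 12]
19 → extends → [3, 9, 12, 19]
10 → replaces 12 → [3, 9, 10, 19]
4 → replaces 9 → [3, 4, 10, 19]
17 → replaces 19 → [3, 4, 10, 17]
12 → replaces 17 → [3, 4, 10, 12]
6 → replaces 10 → [3, 4, 6, 12]
10 → replaces 12 → [3, 4, 6, 10]
2 → replaces 3 → [2, 4, 6, 10]
3 → replaces 4 → [2, 3, 6, 10]
14 → extends → [2, 3, 6, 10, 14]
21 → extends → [2, 3, 6, 10, 14, 21]
21 → extends → [2, 3, 6, 10, 14, 21, 21]
7 → replaces 10 → [2, 3, 6, 7, 14, 21, 21]
Longest non-decreasing subsequence has length 7, so deletions = 17 − 7 = 10.

10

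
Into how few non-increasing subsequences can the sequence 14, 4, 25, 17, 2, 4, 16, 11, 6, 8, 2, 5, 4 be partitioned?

Place each on the leftmost legal pile:
14 → new pile 1 (tops now [14])
4 → pile 1 (tops now [4])
25 → new pile 2 (tops now [4, 25])
17 → pile 2 (tops now [4, 17])
2 → pile 1 (tops now [2, 17])
4 → pile 2 (tops now [2, 4])
16 → new pile 3 (tops now [2, 4, 16])
11 → pile 3 (tops now [2, 4, 11])
6 → pile 3 (tops now [2, 4, 6])
8 → new pile 4 (tops now [2, 4, 6, 8])
2 → pile 1 (tops now [2, 4, 6, 8])
5 → pile 3 (tops now [2, 4, 5, 8])
4 → pile 2 (tops now [2, 4, 5, 8])
Four piles.

4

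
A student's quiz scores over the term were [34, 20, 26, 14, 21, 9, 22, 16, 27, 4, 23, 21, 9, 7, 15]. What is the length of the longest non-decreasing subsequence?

4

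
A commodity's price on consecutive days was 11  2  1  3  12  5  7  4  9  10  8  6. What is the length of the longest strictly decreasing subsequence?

Negate each value so 'decreasing' becomes 'increasing', then run patience tails on the negated sequence:
-11 → extends → [-11]
-2 → extends → [-11, -2]
-1 → extends → [-11, -2, -1]
-3 → replaces -2 → [-11, -3, -1]
-12 → replaces -11 → [-12, -3, -1]
-5 → replaces -3 → [-12, -5, -1]
-7 → replaces -5 → [-12, -7, -1]
-4 → replaces -1 → [-12, -7, -4]
-9 → replaces -7 → [-12, -9, -4]
-10 → replaces -9 → [-12, -10, -4]
-8 → replaces -4 → [-12, -10, -8]
-6 → extends → [-12, -10, -8, -6]
Four tails, so the longest strictly decreasing subsequence of the original has length 4.

4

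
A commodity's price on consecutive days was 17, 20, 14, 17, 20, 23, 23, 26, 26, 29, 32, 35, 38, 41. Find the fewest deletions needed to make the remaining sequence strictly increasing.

4

Fewest deletions = n − (longest strictly increasing subsequence).
i:      1  2  3  4  5  6  7  8  9 10 11 12 13 14
a[i]:  17 20 14 17 20 23 23 26 26 29 32 35 38 41
dp:     1  2  1  2  3  4  4  5  5  6  7  8  9 10
max dp = 10, so deletions = 14 − 10 = 4.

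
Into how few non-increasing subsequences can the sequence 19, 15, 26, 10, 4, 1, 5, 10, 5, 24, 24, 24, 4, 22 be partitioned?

The minimum number of non-increasing subsequences covering a sequence equals the length of its longest strictly increasing subsequence.
LIS length is 4 (e.g. 4, 5, 10, 24), so 4 piles are needed.

4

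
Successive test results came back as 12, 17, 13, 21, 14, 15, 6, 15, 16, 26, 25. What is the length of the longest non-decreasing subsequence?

7

Let dp[i] be the length of the longest such subsequence ending at index i:
i:      1  2  3  4  5  6  7  8  9 10 11
a[i]:  12 17 13 21 14 15  6 15 16 26 25
dp:     1  2  2  3  3  4  1  5  6  7  7
Maximum dp value is 7.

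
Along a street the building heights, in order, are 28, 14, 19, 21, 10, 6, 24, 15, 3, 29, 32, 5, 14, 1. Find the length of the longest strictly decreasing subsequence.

6

Let dp[i] be the longest strictly decreasing subsequence ending at i:
i:      1  2  3  4  5  6  7  8  9 10 11 12 13 14
a[i]:  28 14 19 21 10  6 24 15  3 29 32  5 14  1
dp:     1  2  2  2  3  4  2  3  5  1  1  5  4  6
Maximum is 6.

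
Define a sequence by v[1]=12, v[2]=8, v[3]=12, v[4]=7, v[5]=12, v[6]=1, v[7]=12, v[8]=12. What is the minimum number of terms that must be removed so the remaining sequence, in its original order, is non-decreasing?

3

Fewest deletions = n − (longest non-decreasing subsequence).
Patience tails:
12 → extends → [12]
8 → replaces 12 → [8]
12 → extends → [8, 12]
7 → replaces 8 → [7, 12]
12 → extends → [7, 12, 12]
1 → replaces 7 → [1, 12, 12]
12 → extends → [1, 12, 12, 12]
12 → extends → [1, 12, 12, 12, 12]
Longest non-decreasing subsequence has length 5, so deletions = 8 − 5 = 3.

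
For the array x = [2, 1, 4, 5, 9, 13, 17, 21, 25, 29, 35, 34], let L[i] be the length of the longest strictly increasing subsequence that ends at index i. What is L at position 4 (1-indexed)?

dp[i] = 1 + max{dp[j] : j<i, x[j]<x[i]} (or 1 if no such j):
i:      1  2  3  4  5  6  7  8  9 10 11 12
x[i]:   2  1  4  5  9 13 17 21 25 29 35 34
dp:     1  1  2  3  4  5  6  7  8  9 10 10
At index 4 the value is 3.

3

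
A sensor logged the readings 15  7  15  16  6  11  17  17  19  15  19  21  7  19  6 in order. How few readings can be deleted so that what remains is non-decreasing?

Fewest deletions = n − (longest non-decreasing subsequence).
Patience tails:
15 → extends → [15]
7 → replaces 15 → [7]
15 → extends → [7, 15]
16 → extends → [7, 15, 16]
6 → replaces 7 → [6, 15, 16]
11 → replaces 15 → [6, 11, 16]
17 → extends → [6, 11, 16, 17]
17 → extends → [6, 11, 16, 17, 17]
19 → extends → [6, 11, 16, 17, 17, 19]
15 → replaces 16 → [6, 11, 15, 17, 17, 19]
19 → extends → [6, 11, 15, 17, 17, 19, 19]
21 → extends → [6, 11, 15, 17, 17, 19, 19, 21]
7 → replaces 11 → [6, 7, 15, 17, 17, 19, 19, 21]
19 → replaces 21 → [6, 7, 15, 17, 17, 19, 19, 19]
6 → replaces 7 → [6, 6, 15, 17, 17, 19, 19, 19]
Longest non-decreasing subsequence has length 8, so deletions = 15 − 8 = 7.

7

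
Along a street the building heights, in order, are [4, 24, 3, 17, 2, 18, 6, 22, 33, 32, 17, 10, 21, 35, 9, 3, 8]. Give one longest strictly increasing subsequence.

4, 17, 18, 22, 33, 35

Patience tails give the LIS length; then backtrack through the dp parents:
4 → extends → [4]
24 → extends → [4, 24]
3 → replaces 4 → [3, 24]
17 → replaces 24 → [3, 17]
2 → replaces 3 → [2, 17]
18 → extends → [2, 17, 18]
6 → replaces 17 → [2, 6, 18]
22 → extends → [2, 6, 18, 22]
33 → extends → [2, 6, 18, 22, 33]
32 → replaces 33 → [2, 6, 18, 22, 32]
17 → replaces 18 → [2, 6, 17, 22, 32]
10 → replaces 17 → [2, 6, 10, 22, 32]
21 → replaces 22 → [2, 6, 10, 21, 32]
35 → extends → [2, 6, 10, 21, 32, 35]
9 → replaces 10 → [2, 6, 9, 21, 32, 35]
3 → replaces 6 → [2, 3, 9, 21, 32, 35]
8 → replaces 9 → [2, 3, 8, 21, 32, 35]
Length 6; one witness is 4, 17, 18, 22, 33, 35.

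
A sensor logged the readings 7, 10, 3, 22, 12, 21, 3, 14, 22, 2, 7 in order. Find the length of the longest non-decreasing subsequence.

5

Let dp[i] be the length of the longest such subsequence ending at index i:
i:      1  2  3  4  5  6  7  8  9 10 11
a[i]:   7 10  3 22 12 21  3 14 22  2  7
dp:     1  2  1  3  3  4  2  4  5  1  3
Maximum dp value is 5.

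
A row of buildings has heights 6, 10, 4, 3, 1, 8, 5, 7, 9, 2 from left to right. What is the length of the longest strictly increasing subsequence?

Track the smallest tail for each achievable length (strict):
6 → extends → [6]
10 → extends → [6, 10]
4 → replaces 6 → [4, 10]
3 → replaces 4 → [3, 10]
1 → replaces 3 → [1, 10]
8 → replaces 10 → [1, 8]
5 → replaces 8 → [1, 5]
7 → extends → [1, 5, 7]
9 → extends → [1, 5, 7, 9]
2 → replaces 5 → [1, 2, 7, 9]
Four tails, so the longest strictly increasing subsequence has length 4 (e.g. 4, 5, 7, 9).

4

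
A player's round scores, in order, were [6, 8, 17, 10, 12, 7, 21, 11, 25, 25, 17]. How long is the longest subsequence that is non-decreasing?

7

Track the smallest tail for each achievable length (allowing ties):
6 → extends → [6]
8 → extends → [6, 8]
17 → extends → [6, 8, 17]
10 → replaces 17 → [6, 8, 10]
12 → extends → [6, 8, 10, 12]
7 → replaces 8 → [6, 7, 10, 12]
21 → extends → [6, 7, 10, 12, 21]
11 → replaces 12 → [6, 7, 10, 11, 21]
25 → extends → [6, 7, 10, 11, 21, 25]
25 → extends → [6, 7, 10, 11, 21, 25, 25]
17 → replaces 21 → [6, 7, 10, 11, 17, 25, 25]
Seven tails, so the longest non-decreasing subsequence has length 7 (e.g. 6, 8, 10, 12, 21, 25, 25).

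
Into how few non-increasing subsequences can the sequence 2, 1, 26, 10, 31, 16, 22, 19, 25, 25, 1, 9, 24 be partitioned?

Place each on the leftmost legal pile:
2 → new pile 1 (tops now [2])
1 → pile 1 (tops now [1])
26 → new pile 2 (tops now [1, 26])
10 → pile 2 (tops now [1, 10])
31 → new pile 3 (tops now [1, 10, 31])
16 → pile 3 (tops now [1, 10, 16])
22 → new pile 4 (tops now [1, 10, 16, 22])
19 → pile 4 (tops now [1, 10, 16, 19])
25 → new pile 5 (tops now [1, 10, 16, 19, 25])
25 → pile 5 (tops now [1, 10, 16, 19, 25])
1 → pile 1 (tops now [1, 10, 16, 19, 25])
9 → pile 2 (tops now [1, 9, 16, 19, 25])
24 → pile 5 (tops now [1, 9, 16, 19, 24])
Five piles.

5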